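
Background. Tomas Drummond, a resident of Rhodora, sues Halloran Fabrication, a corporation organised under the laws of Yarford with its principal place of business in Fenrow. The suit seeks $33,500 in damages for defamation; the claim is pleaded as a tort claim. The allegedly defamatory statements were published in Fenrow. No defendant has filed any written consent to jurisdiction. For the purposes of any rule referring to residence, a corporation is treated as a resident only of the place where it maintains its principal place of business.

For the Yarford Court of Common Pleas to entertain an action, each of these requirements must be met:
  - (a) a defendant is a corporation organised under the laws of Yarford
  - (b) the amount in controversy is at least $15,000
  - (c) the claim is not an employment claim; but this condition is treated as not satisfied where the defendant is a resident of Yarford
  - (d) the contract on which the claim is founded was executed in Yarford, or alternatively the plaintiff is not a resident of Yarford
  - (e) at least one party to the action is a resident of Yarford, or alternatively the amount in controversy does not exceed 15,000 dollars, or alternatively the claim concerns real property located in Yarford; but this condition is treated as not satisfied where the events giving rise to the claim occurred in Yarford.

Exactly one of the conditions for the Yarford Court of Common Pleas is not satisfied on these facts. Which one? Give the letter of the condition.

(e)

The Yarford Court of Common Pleas:
  (a) Halloran Fabrication is organised under the laws of Yarford. Met.
  (b) The amount in controversy is USD 33,500, which meets the 15,000 dollars floor. Condition met.
  (c) The claim is a tort claim, not an employment claim. And the carve-out is inapplicable — the defendant resides in Fenrow, not Yarford. Met.
  (d) The plaintiff resides in Rhodora, which is not Yarford, which satisfies one of the alternatives. Met.
  (e) No party resides in Yarford; the amount in controversy is $33,500, above the 15,000 dollars ceiling; the claim does not concern real property — none of the alternatives is met. Not satisfied.
Only condition (e) fails.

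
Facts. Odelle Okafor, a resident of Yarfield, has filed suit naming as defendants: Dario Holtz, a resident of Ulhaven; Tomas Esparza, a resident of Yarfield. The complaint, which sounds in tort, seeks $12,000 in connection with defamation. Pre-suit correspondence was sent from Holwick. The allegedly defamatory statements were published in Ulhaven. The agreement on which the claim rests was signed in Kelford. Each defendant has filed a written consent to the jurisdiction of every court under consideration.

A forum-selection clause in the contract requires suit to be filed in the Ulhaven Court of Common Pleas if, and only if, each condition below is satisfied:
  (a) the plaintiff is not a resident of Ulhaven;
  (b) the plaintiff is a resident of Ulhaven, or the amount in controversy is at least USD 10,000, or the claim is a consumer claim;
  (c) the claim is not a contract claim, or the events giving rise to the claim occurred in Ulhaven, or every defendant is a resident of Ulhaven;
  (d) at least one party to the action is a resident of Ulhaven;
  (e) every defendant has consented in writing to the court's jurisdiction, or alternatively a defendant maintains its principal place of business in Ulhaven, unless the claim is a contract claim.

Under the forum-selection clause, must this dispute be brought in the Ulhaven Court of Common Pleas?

Yes

The Ulhaven Court of Common Pleas:
  (a) The plaintiff resides in Yarfield, which is not Ulhaven. Met.
  (b) The amount in controversy is $12,000, which meets the 10,000 dollars floor, so one alternative holds. Satisfied.
  (c) The claim is a tort claim, not a contract claim, so one alternative holds. Met.
  (d) Dario Holtz resides in Ulhaven. Condition met.
  (e) Every defendant has filed written consent — that alternative is enough. Satisfied.
  → Forum clause is triggered.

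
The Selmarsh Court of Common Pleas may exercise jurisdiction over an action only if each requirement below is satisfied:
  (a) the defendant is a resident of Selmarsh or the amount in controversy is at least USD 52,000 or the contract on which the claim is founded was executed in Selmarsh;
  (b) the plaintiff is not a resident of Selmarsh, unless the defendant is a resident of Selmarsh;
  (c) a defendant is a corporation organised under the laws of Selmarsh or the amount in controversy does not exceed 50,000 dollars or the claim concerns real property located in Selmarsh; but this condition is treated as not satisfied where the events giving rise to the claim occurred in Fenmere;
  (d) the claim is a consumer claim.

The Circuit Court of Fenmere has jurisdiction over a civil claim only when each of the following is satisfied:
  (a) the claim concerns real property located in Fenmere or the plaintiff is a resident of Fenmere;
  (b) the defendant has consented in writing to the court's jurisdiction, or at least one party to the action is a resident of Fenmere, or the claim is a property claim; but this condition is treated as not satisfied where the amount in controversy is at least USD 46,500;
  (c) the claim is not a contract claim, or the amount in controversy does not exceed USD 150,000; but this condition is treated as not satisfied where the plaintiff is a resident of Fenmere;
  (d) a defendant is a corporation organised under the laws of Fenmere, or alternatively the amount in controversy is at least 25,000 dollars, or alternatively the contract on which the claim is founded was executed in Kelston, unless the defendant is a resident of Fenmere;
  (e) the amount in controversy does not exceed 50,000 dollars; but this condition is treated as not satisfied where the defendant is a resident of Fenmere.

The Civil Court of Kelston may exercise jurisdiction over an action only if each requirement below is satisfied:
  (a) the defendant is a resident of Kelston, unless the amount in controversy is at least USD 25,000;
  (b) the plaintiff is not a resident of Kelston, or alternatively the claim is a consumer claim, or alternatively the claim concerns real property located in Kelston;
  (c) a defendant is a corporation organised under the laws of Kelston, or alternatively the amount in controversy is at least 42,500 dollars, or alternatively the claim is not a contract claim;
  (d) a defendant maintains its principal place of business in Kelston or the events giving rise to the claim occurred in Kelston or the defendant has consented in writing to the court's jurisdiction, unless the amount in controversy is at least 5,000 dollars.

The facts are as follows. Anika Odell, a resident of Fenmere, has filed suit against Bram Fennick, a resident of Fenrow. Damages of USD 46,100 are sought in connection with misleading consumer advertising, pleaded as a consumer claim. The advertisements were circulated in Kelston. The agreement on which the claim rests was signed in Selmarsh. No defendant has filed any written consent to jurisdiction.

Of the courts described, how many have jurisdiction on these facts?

2

The Selmarsh Court of Common Pleas:
  (a) The contract was executed in Selmarsh, so one alternative holds. Condition met.
  (b) The plaintiff resides in Fenmere, which is not Selmarsh. Met.
  (c) The amount in controversy is USD 46,100, within the 50,000 dollars ceiling, which satisfies one of the alternatives. The exception is not triggered, since the operative events occurred in Kelston, not Fenmere. Satisfied.
  (d) The claim is a consumer claim. Condition met.
  → All conditions met; jurisdiction exists.
The Circuit Court of Fenmere:
  (a) The plaintiff resides in Fenmere, so one alternative holds. Met.
  (b) Anika Odell resides in Fenmere, so this disjunct is met. The carve-out does not apply: the amount in controversy is 46,100 dollars, below the 46,500 dollars floor. Condition met.
  (c) The claim is a consumer claim, not a contract claim, so this disjunct is met. But the carve-out bites: the plaintiff resides in Fenmere. Not met.
  (d) The amount in controversy is 46,100 dollars, which meets the USD 25,000 floor, so this disjunct is met. Satisfied.
  (e) The amount in controversy is USD 46,100, within the USD 50,000 ceiling. The carve-out does not apply: the defendant resides in Fenrow, not Fenmere. Met.
  → The court lacks jurisdiction.
The Civil Court of Kelston:
  (a) The defendant resides in Fenrow, not Kelston. However, the amount in controversy is USD 46,100, which meets the $25,000 floor, so the 'unless' proviso supplies this condition. Met.
  (b) The plaintiff resides in Fenmere, which is not Kelston, so this disjunct is met. Satisfied.
  (c) The amount in controversy is $46,100, which meets the $42,500 floor, so one alternative holds. Condition met.
  (d) The operative events occurred in Kelston, so one alternative holds. Satisfied.
  → All conditions met; jurisdiction exists.
Courts with jurisdiction: the Selmarsh Court of Common Pleas, the Civil Court of Kelston — 2 in total.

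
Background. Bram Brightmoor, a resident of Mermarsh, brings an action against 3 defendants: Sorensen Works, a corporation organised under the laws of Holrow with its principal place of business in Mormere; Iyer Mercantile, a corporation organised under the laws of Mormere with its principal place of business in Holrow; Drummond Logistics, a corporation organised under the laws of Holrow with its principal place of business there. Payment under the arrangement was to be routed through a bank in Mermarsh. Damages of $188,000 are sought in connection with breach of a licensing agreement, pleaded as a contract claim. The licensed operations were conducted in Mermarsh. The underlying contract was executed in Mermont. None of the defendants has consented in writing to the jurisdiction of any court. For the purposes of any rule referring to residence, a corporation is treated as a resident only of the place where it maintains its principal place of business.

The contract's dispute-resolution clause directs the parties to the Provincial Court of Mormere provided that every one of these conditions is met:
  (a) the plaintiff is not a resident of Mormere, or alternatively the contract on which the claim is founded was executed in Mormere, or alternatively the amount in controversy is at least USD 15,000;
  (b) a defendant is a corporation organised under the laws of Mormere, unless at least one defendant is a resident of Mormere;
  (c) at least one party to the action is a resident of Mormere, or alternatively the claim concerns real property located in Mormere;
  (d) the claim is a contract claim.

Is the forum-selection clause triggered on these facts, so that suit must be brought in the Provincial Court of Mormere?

Yes

The Provincial Court of Mormere:
  (a) The plaintiff resides in Mermarsh, which is not Mormere — that alternative is enough. Satisfied.
  (b) Iyer Mercantile is organised under the laws of Mormere. Met.
  (c) Sorensen Works resides in Mormere, which satisfies one of the alternatives. Satisfied.
  (d) The claim is a contract claim. Satisfied.
  → Forum clause is triggered.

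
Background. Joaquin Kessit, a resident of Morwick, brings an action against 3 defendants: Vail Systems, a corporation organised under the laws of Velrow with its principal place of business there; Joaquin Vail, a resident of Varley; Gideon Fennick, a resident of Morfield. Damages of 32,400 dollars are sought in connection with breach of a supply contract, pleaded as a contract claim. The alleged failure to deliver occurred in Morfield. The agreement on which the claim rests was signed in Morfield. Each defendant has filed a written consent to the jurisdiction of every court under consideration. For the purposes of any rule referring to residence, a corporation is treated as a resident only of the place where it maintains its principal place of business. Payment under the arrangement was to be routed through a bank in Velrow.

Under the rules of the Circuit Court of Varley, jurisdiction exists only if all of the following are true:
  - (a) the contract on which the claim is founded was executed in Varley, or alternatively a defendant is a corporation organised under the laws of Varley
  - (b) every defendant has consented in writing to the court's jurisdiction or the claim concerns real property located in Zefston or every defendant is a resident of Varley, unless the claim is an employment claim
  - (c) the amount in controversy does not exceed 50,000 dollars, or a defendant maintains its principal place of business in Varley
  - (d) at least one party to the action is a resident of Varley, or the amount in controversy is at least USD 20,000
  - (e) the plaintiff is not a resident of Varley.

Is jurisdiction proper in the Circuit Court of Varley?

The Circuit Court of Varley:
  (a) The contract was executed in Morfield, not Varley; the corporate defendant(s) are organised in Velrow, not Varley — every alternative fails. Not satisfied.
  (b) Every defendant has filed written consent, which satisfies one of the alternatives. Satisfied.
  (c) The amount in controversy is 32,400 dollars, within the USD 50,000 ceiling, which satisfies one of the alternatives. Condition met.
  (d) Joaquin Vail resides in Varley, which satisfies one of the alternatives. Met.
  (e) The plaintiff resides in Morwick, which is not Varley. Condition met.
  → The court lacks jurisdiction.

No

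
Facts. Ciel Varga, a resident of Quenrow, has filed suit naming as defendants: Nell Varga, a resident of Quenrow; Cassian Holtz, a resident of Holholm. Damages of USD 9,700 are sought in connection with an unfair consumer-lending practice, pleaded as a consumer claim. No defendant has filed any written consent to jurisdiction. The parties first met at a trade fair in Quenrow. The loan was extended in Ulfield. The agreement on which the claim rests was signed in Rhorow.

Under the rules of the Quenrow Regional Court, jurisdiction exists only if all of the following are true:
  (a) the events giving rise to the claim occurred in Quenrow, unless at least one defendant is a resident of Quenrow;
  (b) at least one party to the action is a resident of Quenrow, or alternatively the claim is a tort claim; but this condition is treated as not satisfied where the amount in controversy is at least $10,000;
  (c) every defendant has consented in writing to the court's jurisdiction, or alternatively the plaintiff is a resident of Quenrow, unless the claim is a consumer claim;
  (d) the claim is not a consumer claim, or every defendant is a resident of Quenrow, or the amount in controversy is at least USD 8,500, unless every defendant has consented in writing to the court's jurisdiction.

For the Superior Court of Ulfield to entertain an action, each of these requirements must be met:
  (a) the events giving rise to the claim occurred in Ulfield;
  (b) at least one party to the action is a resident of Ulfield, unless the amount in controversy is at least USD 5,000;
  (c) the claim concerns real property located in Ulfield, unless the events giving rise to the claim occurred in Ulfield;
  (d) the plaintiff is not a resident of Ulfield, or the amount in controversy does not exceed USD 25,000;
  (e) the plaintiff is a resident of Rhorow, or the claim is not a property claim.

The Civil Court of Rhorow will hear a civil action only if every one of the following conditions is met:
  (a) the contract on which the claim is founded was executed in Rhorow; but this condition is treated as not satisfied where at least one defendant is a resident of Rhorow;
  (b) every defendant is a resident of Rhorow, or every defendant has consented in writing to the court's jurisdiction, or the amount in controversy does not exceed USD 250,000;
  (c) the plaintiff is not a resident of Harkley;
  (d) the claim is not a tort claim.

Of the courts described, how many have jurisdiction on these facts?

The Quenrow Regional Court:
  (a) The operative events occurred in Ulfield, not Quenrow. But Nell Varga resides in Quenrow, and the 'unless' clause therefore excuses the requirement. Condition met.
  (b) Ciel Varga resides in Quenrow, so this disjunct is met. The carve-out does not apply: the amount in controversy is USD 9,700, below the $10,000 floor. Met.
  (c) The plaintiff resides in Quenrow, so this disjunct is met. Satisfied.
  (d) The amount in controversy is USD 9,700, which meets the 8,500 dollars floor, so this disjunct is met. Satisfied.
  → All conditions met; jurisdiction exists.
The Superior Court of Ulfield:
  (a) The operative events occurred in Ulfield. Condition met.
  (b) No party resides in Ulfield. The proviso rescues it, though: the amount in controversy is 9,700 dollars, which meets the 5,000 dollars floor. Met.
  (c) The claim does not concern real property. However, the operative events occurred in Ulfield, so the 'unless' proviso supplies this condition. Satisfied.
  (d) The plaintiff resides in Quenrow, which is not Ulfield, which satisfies one of the alternatives. Satisfied.
  (e) The claim is a consumer claim, not a property claim, so this disjunct is met. Met.
  → Jurisdiction lies.
The Civil Court of Rhorow:
  (a) The contract was executed in Rhorow. And the carve-out is inapplicable — no defendant resides in Rhorow (they reside in Quenrow, Holholm). Met.
  (b) The amount in controversy is USD 9,700, within the $250,000 ceiling — that alternative is enough. Satisfied.
  (c) The plaintiff resides in Quenrow, which is not Harkley. Condition met.
  (d) The claim is a consumer claim, not a tort claim. Satisfied.
  → Every requirement is satisfied — jurisdiction.
Courts with jurisdiction: the Quenrow Regional Court, the Superior Court of Ulfield, the Civil Court of Rhorow — 3 in total.

3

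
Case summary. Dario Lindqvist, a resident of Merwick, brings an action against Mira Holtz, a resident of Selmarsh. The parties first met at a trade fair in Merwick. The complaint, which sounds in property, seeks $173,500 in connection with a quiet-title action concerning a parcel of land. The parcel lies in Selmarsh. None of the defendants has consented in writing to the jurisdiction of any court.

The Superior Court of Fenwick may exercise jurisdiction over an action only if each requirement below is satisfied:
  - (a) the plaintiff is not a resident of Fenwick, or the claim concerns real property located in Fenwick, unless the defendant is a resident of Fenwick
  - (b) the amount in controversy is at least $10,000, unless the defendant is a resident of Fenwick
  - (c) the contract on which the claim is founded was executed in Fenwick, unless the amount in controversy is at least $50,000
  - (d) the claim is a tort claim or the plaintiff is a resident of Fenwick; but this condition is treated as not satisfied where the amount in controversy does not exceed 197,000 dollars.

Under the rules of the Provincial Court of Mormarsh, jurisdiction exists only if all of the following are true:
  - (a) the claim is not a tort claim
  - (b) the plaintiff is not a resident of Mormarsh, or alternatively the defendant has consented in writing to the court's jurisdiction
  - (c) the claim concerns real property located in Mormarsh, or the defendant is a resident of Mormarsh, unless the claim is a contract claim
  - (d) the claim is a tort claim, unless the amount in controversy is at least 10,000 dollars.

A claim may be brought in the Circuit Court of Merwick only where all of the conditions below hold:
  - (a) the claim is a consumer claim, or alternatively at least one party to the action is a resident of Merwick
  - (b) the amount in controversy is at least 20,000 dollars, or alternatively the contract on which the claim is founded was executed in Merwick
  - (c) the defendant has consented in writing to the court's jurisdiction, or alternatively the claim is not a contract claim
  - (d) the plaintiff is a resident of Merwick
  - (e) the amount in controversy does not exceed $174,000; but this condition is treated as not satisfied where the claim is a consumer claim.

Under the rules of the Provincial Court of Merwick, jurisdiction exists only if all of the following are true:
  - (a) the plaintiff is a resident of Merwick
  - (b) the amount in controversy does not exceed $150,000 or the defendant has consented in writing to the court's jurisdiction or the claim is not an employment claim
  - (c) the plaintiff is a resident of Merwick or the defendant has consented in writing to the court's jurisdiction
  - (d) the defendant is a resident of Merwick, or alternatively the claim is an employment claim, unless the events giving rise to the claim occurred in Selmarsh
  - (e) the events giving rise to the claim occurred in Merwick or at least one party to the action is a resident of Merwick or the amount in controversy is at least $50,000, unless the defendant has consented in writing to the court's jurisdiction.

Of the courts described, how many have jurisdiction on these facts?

2

The Superior Court of Fenwick:
  (a) The plaintiff resides in Merwick, which is not Fenwick — that alternative is enough. Condition met.
  (b) The amount in controversy is $173,500, which meets the $10,000 floor. Condition met.
  (c) No contract (and hence no place of execution) is alleged. The proviso rescues it, though: the amount in controversy is 173,500 dollars, which meets the 50,000 dollars floor. Satisfied.
  (d) The claim is a property claim, not a tort claim; the plaintiff resides in Merwick, not Fenwick — none of the alternatives is met. Not met.
  → Not every requirement is met — no jurisdiction.
The Provincial Court of Mormarsh:
  (a) The claim is a property claim, not a tort claim. Satisfied.
  (b) The plaintiff resides in Merwick, which is not Mormarsh, so this disjunct is met. Condition met.
  (c) The property lies in Selmarsh, not Mormarsh; the defendant resides in Selmarsh, not Mormarsh — none of the alternatives is met. The proviso offers no rescue either, since the claim is a property claim, not a contract claim. Fails.
  (d) The claim is a property claim, not a tort claim. However, the amount in controversy is USD 173,500, which meets the USD 10,000 floor, so the 'unless' proviso supplies this condition. Met.
  → No jurisdiction.
The Circuit Court of Merwick:
  (a) Dario Lindqvist resides in Merwick, so one alternative holds. Condition met.
  (b) The amount in controversy is $173,500, which meets the USD 20,000 floor — that alternative is enough. Met.
  (c) The claim is a property claim, not a contract claim, so one alternative holds. Satisfied.
  (d) The plaintiff resides in Merwick. Met.
  (e) The amount in controversy is 173,500 dollars, within the USD 174,000 ceiling. The exception is not triggered, since the claim is a property claim, not a consumer claim. Condition met.
  → All conditions met; jurisdiction exists.
The Provincial Court of Merwick:
  (a) The plaintiff resides in Merwick. Satisfied.
  (b) The claim is a property claim, not an employment claim, which satisfies one of the alternatives. Satisfied.
  (c) The plaintiff resides in Merwick, so one alternative holds. Met.
  (d) The defendant resides in Selmarsh, not Merwick; the claim is a property claim, not an employment claim — every alternative fails. However, the operative events occurred in Selmarsh, so the 'unless' proviso supplies this condition. Satisfied.
  (e) Dario Lindqvist resides in Merwick, so one alternative holds. Condition met.
  → Every requirement is satisfied — jurisdiction.
Courts with jurisdiction: the Circuit Court of Merwick, the Provincial Court of Merwick — 2 in total.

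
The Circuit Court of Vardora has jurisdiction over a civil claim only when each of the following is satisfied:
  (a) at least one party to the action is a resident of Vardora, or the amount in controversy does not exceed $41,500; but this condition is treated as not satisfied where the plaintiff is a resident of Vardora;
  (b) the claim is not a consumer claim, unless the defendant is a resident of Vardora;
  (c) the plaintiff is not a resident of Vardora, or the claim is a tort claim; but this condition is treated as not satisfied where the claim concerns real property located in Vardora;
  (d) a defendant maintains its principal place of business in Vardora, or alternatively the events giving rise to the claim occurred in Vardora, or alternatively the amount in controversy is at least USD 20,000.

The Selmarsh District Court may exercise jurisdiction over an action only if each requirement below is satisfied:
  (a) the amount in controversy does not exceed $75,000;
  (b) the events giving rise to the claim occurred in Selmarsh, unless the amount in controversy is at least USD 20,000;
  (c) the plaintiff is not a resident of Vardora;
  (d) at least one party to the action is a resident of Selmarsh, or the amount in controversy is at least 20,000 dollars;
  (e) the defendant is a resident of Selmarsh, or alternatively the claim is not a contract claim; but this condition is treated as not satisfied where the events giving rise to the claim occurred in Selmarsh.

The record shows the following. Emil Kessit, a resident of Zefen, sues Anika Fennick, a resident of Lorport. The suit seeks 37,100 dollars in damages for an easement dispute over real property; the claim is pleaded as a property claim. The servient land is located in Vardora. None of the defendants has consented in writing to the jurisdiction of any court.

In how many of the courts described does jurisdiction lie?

1

The Circuit Court of Vardora:
  (a) The amount in controversy is $37,100, within the 41,500 dollars ceiling — that alternative is enough. The exception is not triggered, since the plaintiff resides in Zefen, not Vardora. Satisfied.
  (b) The claim is a property claim, not a consumer claim. Satisfied.
  (c) The plaintiff resides in Zefen, which is not Vardora, so this disjunct is met. But the carve-out bites: the property lies in Vardora. Not met.
  (d) The operative events occurred in Vardora, which satisfies one of the alternatives. Satisfied.
  → Not every requirement is met — no jurisdiction.
The Selmarsh District Court:
  (a) The amount in controversy is USD 37,100, within the USD 75,000 ceiling. Satisfied.
  (b) The operative events occurred in Vardora, not Selmarsh. The proviso rescues it, though: the amount in controversy is 37,100 dollars, which meets the USD 20,000 floor. Satisfied.
  (c) The plaintiff resides in Zefen, which is not Vardora. Condition met.
  (d) The amount in controversy is USD 37,100, which meets the 20,000 dollars floor, so this disjunct is met. Met.
  (e) The claim is a property claim, not a contract claim, so one alternative holds. The carve-out does not apply: the operative events occurred in Vardora, not Selmarsh. Met.
  → All conditions met; jurisdiction exists.
Courts with jurisdiction: the Selmarsh District Court — 1 in total.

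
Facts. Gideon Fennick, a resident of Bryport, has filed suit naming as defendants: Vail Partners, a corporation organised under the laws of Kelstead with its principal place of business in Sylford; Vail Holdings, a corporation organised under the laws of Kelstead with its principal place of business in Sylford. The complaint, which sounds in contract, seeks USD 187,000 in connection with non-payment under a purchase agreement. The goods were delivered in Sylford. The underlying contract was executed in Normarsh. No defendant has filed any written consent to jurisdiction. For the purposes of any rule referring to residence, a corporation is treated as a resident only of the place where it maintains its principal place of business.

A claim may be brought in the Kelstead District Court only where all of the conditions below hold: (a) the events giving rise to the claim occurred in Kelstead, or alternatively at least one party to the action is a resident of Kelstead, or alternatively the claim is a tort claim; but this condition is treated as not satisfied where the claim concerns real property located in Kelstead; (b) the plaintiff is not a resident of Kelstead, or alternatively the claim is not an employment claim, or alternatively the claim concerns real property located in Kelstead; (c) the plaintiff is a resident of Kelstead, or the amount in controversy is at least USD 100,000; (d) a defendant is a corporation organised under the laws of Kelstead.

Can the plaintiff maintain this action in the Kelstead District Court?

No

The Kelstead District Court:
  (a) The operative events occurred in Sylford, not Kelstead; no party resides in Kelstead; the claim is a contract claim, not a tort claim — no alternative holds. Not satisfied.
  (b) The plaintiff resides in Bryport, which is not Kelstead — that alternative is enough. Met.
  (c) The amount in controversy is 187,000 dollars, which meets the $100,000 floor, which satisfies one of the alternatives. Satisfied.
  (d) Vail Partners is organised under the laws of Kelstead. Satisfied.
  → No jurisdiction.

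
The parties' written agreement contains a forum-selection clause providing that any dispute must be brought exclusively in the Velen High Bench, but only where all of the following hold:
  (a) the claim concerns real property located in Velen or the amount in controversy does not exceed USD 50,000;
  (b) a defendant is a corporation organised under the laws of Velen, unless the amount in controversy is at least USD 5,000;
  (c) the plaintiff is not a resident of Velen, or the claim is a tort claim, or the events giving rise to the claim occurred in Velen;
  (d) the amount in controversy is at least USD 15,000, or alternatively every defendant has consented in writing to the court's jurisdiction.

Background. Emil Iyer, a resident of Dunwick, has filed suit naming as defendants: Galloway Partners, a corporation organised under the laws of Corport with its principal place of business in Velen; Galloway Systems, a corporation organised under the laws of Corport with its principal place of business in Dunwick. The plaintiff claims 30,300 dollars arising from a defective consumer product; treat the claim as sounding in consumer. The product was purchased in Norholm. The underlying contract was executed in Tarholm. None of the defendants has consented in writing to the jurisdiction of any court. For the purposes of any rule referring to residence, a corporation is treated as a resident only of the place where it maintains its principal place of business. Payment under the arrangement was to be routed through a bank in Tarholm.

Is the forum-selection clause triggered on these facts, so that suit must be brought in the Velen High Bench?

The Velen High Bench:
  (a) The amount in controversy is USD 30,300, within the 50,000 dollars ceiling, so one alternative holds. Condition met.
  (b) The corporate defendant(s) are organised in Corport, not Velen. The proviso rescues it, though: the amount in controversy is 30,300 dollars, which meets the $5,000 floor. Satisfied.
  (c) The plaintiff resides in Dunwick, which is not Velen — that alternative is enough. Condition met.
  (d) The amount in controversy is $30,300, which meets the USD 15,000 floor, so one alternative holds. Condition met.
  → Forum clause is triggered.

Yes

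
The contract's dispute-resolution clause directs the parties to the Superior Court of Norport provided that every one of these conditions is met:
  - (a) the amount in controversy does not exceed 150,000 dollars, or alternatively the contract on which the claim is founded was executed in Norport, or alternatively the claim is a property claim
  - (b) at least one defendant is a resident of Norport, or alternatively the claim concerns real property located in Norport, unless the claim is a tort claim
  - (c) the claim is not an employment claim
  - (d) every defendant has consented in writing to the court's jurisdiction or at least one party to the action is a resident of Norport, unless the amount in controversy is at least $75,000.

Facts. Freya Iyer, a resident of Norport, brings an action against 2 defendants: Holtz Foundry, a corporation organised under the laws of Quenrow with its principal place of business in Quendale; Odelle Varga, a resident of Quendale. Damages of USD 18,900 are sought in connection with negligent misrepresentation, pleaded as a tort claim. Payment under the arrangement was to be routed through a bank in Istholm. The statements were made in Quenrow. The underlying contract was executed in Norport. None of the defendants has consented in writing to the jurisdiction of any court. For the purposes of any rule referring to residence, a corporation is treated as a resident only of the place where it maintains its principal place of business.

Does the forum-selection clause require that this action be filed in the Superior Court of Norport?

Yes

The Superior Court of Norport:
  (a) The amount in controversy is USD 18,900, within the 150,000 dollars ceiling, which satisfies one of the alternatives. Satisfied.
  (b) No defendant resides in Norport (they reside in Quendale, Quendale); the claim does not concern real property — every alternative fails. However, the claim is a tort claim, so the 'unless' proviso supplies this condition. Met.
  (c) The claim is a tort claim, not an employment claim. Satisfied.
  (d) Freya Iyer resides in Norport — that alternative is enough. Condition met.
  → The clause applies.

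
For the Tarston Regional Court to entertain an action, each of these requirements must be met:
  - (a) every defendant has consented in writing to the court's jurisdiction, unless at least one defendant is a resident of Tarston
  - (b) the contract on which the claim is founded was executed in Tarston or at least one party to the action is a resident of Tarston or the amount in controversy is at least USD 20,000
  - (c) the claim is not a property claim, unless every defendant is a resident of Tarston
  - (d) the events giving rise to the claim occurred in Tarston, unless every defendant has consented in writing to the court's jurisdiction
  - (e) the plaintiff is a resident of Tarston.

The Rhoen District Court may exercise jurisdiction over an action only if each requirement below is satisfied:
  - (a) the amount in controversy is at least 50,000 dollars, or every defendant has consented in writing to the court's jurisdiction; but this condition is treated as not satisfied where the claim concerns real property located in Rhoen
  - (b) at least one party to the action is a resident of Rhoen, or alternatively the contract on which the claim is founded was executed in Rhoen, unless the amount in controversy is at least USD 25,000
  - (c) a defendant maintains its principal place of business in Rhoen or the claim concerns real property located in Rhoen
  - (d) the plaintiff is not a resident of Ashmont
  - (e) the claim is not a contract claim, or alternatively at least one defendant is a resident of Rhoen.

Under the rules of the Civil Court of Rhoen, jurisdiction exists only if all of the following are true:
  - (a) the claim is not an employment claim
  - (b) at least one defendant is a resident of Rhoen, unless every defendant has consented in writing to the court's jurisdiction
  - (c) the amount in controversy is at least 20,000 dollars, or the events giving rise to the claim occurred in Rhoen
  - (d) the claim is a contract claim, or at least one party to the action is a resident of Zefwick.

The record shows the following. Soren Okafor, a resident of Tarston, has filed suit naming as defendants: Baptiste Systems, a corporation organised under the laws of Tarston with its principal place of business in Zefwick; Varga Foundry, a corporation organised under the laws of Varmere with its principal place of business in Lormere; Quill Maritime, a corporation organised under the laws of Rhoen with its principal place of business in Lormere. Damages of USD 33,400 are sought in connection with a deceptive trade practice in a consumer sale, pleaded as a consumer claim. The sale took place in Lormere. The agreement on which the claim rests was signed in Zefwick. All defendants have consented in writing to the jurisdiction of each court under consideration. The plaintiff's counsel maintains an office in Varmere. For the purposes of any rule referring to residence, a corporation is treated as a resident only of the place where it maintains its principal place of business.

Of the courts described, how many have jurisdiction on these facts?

2

The Tarston Regional Court:
  (a) Every defendant has filed written consent. Condition met.
  (b) Soren Okafor resides in Tarston, which satisfies one of the alternatives. Met.
  (c) The claim is a consumer claim, not a property claim. Satisfied.
  (d) The operative events occurred in Lormere, not Tarston. The proviso rescues it, though: every defendant has filed written consent. Met.
  (e) The plaintiff resides in Tarston. Condition met.
  → All conditions met; jurisdiction exists.
The Rhoen District Court:
  (a) Every defendant has filed written consent, which satisfies one of the alternatives. And the carve-out is inapplicable — the claim does not concern real property. Met.
  (b) No party resides in Rhoen; the contract was executed in Zefwick, not Rhoen — every alternative fails. But the amount in controversy is $33,400, which meets the USD 25,000 floor, and the 'unless' clause therefore excuses the requirement. Condition met.
  (c) The corporate defendant(s) have their principal place of business in Lormere, Zefwick, not Rhoen; the claim does not concern real property — none of the alternatives is met. Not met.
  (d) The plaintiff resides in Tarston, which is not Ashmont. Satisfied.
  (e) The claim is a consumer claim, not a contract claim, so one alternative holds. Condition met.
  → No jurisdiction.
The Civil Court of Rhoen:
  (a) The claim is a consumer claim, not an employment claim. Met.
  (b) No defendant resides in Rhoen (they reside in Zefwick, Lormere, Lormere). The proviso rescues it, though: every defendant has filed written consent. Condition met.
  (c) The amount in controversy is 33,400 dollars, which meets the 20,000 dollars floor, so this disjunct is met. Condition met.
  (d) Baptiste Systems resides in Zefwick, so one alternative holds. Met.
  → All conditions met; jurisdiction exists.
Courts with jurisdiction: the Tarston Regional Court, the Civil Court of Rhoen — 2 in total.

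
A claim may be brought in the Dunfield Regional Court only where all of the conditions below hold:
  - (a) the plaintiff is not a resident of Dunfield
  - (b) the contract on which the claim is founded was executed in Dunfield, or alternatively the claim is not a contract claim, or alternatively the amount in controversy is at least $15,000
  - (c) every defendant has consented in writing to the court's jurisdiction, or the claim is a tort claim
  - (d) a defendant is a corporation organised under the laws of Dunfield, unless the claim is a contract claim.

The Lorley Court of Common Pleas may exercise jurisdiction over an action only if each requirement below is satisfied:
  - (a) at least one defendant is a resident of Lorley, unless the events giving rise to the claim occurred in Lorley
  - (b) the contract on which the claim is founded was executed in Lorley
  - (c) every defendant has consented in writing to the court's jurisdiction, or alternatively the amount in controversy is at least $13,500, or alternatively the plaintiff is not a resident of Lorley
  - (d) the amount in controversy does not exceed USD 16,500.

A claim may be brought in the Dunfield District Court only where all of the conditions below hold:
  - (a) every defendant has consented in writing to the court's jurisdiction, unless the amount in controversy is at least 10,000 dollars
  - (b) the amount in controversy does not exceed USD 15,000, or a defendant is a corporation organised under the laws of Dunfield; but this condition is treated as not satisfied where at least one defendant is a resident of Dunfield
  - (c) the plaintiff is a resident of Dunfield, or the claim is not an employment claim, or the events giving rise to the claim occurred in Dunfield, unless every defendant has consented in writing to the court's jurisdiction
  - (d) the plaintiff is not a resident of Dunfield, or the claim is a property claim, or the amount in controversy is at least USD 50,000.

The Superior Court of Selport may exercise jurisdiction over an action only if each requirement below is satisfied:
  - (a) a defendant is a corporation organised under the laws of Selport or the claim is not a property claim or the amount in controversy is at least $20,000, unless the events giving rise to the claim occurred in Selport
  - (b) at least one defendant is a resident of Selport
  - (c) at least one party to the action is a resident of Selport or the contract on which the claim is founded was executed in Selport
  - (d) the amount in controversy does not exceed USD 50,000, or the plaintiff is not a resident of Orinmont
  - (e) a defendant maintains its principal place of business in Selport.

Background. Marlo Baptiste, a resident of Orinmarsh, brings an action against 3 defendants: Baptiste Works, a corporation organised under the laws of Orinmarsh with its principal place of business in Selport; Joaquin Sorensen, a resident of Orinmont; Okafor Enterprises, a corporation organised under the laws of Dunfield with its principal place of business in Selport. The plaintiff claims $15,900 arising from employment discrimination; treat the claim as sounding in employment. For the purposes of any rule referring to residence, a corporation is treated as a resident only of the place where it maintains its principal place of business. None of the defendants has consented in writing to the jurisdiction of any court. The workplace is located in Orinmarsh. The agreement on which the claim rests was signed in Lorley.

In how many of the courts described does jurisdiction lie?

1

The Dunfield Regional Court:
  (a) The plaintiff resides in Orinmarsh, which is not Dunfield. Met.
  (b) The claim is an employment claim, not a contract claim, so one alternative holds. Met.
  (c) No such written consent has been filed; the claim is an employment claim, not a tort claim — no alternative holds. Not satisfied.
  (d) Okafor Enterprises is organised under the laws of Dunfield. Condition met.
  → No jurisdiction.
The Lorley Court of Common Pleas:
  (a) No defendant resides in Lorley (they reside in Selport, Orinmont, Selport). And the operative events occurred in Orinmarsh, not Lorley, so the proviso does not save it. Not satisfied.
  (b) The contract was executed in Lorley. Condition met.
  (c) The amount in controversy is $15,900, which meets the 13,500 dollars floor, so one alternative holds. Satisfied.
  (d) The amount in controversy is USD 15,900, within the $16,500 ceiling. Satisfied.
  → No jurisdiction.
The Dunfield District Court:
  (a) No such written consent has been filed. The proviso rescues it, though: the amount in controversy is 15,900 dollars, which meets the 10,000 dollars floor. Condition met.
  (b) Okafor Enterprises is organised under the laws of Dunfield, which satisfies one of the alternatives. The carve-out does not apply: no defendant resides in Dunfield (they reside in Selport, Orinmont, Selport). Satisfied.
  (c) The plaintiff resides in Orinmarsh, not Dunfield; the claim is an employment claim; the operative events occurred in Orinmarsh, not Dunfield — every alternative fails. The proviso offers no rescue either, since no such written consent has been filed. Condition not met.
  (d) The plaintiff resides in Orinmarsh, which is not Dunfield, which satisfies one of the alternatives. Satisfied.
  → Not every requirement is met — no jurisdiction.
The Superior Court of Selport:
  (a) The claim is an employment claim, not a property claim, so one alternative holds. Satisfied.
  (b) Baptiste Works resides in Selport. Met.
  (c) Baptiste Works resides in Selport, so this disjunct is met. Condition met.
  (d) The amount in controversy is $15,900, within the 50,000 dollars ceiling, so this disjunct is met. Satisfied.
  (e) Baptiste Works has its principal place of business in Selport. Condition met.
  → All conditions met; jurisdiction exists.
Courts with jurisdiction: the Superior Court of Selport — 1 in total.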